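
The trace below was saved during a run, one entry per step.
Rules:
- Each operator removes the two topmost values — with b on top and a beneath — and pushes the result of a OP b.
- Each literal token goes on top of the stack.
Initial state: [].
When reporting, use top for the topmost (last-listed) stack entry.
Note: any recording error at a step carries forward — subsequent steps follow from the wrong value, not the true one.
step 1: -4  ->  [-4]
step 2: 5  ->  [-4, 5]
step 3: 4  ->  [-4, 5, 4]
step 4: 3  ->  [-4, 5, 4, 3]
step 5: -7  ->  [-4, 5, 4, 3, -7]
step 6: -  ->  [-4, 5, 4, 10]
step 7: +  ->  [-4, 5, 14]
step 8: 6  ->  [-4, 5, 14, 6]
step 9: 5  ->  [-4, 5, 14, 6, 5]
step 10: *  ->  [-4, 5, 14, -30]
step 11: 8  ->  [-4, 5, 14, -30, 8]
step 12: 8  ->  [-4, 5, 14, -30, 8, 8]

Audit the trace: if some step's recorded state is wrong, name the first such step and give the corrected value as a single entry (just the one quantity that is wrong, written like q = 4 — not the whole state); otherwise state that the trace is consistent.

step 10, top = 30

Recomputing the run from the initial state:
step 1: [-4]
step 2: [-4, 5]
step 3: [-4, 5, 4]
step 4: [-4, 5, 4, 3]
step 5: [-4, 5, 4, 3, -7]
step 6: [-4, 5, 4, 10]
step 7: [-4, 5, 14]
step 8: [-4, 5, 14, 6]
step 9: [-4, 5, 14, 6, 5]
step 10: [-4, 5, 14, 30]
step 11: [-4, 5, 14, 30, 8]
step 12: [-4, 5, 14, 30, 8, 8]
The first disagreement with the trace is at step 10, where the value should be top = 30.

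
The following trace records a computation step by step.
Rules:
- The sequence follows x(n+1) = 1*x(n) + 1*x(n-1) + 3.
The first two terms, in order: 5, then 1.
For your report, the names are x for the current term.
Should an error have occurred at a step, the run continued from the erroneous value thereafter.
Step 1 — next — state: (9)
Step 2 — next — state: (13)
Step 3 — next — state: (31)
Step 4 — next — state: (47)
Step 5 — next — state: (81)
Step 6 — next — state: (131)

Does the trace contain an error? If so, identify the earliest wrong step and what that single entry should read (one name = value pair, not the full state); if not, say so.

Recomputing the run from the initial state:
step 1: x = 9
step 2: x = 13
step 3: x = 25
step 4: x = 41
step 5: x = 69
step 6: x = 113
The first disagreement with the trace is at step 3, where the value should be x = 25.

step 3, x = 25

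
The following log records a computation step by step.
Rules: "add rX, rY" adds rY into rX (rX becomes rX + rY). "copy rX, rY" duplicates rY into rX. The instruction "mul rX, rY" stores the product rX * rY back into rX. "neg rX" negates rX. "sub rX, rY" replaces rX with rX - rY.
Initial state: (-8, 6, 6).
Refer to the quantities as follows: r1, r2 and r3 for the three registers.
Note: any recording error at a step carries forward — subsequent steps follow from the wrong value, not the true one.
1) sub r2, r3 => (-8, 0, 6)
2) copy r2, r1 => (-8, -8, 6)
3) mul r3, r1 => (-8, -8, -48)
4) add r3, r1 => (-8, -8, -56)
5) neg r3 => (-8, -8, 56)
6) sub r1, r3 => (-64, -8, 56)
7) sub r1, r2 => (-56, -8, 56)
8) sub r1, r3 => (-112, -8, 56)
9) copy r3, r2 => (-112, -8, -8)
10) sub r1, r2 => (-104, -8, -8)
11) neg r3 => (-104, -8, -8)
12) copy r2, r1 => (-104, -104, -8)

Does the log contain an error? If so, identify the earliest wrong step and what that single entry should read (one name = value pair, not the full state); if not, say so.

step 11, r3 = 8

Recomputing the run from the initial state:
step 1: r1 = -8, r2 = 0, r3 = 6
step 2: r1 = -8, r2 = -8, r3 = 6
step 3: r1 = -8, r2 = -8, r3 = -48
step 4: r1 = -8, r2 = -8, r3 = -56
step 5: r1 = -8, r2 = -8, r3 = 56
step 6: r1 = -64, r2 = -8, r3 = 56
step 7: r1 = -56, r2 = -8, r3 = 56
step 8: r1 = -112, r2 = -8, r3 = 56
step 9: r1 = -112, r2 = -8, r3 = -8
step 10: r1 = -104, r2 = -8, r3 = -8
step 11: r1 = -104, r2 = -8, r3 = 8
step 12: r1 = -104, r2 = -104, r3 = 8
The first disagreement with the log is at step 11, where the value should be r3 = 8.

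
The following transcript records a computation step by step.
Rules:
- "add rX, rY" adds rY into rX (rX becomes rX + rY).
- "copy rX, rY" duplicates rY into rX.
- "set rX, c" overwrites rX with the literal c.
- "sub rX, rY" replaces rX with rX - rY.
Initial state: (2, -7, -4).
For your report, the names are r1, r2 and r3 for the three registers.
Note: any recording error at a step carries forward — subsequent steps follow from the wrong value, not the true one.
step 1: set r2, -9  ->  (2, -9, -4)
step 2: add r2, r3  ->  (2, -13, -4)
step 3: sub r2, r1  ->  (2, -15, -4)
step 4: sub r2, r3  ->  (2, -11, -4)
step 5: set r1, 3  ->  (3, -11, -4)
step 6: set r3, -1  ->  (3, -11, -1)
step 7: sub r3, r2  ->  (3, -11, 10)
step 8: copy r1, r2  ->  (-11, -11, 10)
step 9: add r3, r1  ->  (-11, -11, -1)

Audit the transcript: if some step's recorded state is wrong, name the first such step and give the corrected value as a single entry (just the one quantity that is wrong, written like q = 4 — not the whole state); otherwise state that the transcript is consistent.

no error

1. r2 = -9 (consistent with the transcript)
2. r2 = -9 + -4 = -13 (no discrepancy)
3. r2 = -13 - 2 = -15 (checks out)
4. r2 = -15 - -4 = -11 (no discrepancy)
5. r1 = 3 (same as recorded)
6. r3 = -1 (confirmed correct)
7. r3 = -1 - -11 = 10 (agrees with the transcript)
8. r1 = -11 (consistent with the transcript)
9. r3 = 10 + -11 = -1 (consistent with the transcript)
Every step is consistent.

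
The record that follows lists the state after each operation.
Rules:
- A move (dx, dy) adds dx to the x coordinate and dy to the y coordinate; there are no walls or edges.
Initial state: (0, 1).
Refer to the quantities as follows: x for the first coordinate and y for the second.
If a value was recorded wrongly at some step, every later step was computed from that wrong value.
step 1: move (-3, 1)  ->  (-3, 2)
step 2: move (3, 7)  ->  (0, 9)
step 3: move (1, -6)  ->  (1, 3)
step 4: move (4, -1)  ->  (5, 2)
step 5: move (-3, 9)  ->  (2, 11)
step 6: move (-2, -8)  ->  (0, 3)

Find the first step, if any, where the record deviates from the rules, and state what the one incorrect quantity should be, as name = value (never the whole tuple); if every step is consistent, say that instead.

no error

Recomputing the run from the initial state:
step 1: x = -3, y = 2
step 2: x = 0, y = 9
step 3: x = 1, y = 3
step 4: x = 5, y = 2
step 5: x = 2, y = 11
step 6: x = 0, y = 3
This matches the record at every step.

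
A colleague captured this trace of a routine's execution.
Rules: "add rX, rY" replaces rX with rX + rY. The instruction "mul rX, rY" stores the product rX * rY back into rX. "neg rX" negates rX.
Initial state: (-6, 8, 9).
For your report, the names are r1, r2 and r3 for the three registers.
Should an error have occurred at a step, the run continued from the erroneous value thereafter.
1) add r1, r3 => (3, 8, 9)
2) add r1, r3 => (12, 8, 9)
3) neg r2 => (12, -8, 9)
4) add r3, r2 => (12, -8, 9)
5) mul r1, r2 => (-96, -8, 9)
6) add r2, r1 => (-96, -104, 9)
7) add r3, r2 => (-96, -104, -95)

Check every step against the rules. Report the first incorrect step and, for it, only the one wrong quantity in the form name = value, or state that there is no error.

1. r1 = -6 + 9 = 3 (confirmed correct)
2. r1 = 3 + 9 = 12 (verified)
3. r2 = -(8) = -8 (verified)
4. r3 = 9 + -8 = 1 (first mismatch against the trace)
So the first discrepancy is step 4, where the right value is r3 = 1.

step 4, r3 = 1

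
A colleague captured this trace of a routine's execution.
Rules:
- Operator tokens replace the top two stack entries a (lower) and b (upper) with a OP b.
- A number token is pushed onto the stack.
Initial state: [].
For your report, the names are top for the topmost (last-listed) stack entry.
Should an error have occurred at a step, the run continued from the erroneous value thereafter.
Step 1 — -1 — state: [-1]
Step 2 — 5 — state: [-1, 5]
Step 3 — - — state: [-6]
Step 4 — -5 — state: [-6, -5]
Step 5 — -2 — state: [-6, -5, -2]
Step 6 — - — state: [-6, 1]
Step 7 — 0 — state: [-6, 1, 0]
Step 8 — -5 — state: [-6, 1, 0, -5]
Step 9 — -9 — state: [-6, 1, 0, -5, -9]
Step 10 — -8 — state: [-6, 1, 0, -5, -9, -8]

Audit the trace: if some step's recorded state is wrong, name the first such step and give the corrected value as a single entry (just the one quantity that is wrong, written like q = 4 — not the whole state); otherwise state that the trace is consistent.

step 1: push -1: top = -1 -> agrees with the trace
step 2: push 5: top = 5 -> matches
step 3: -1 - 5 = -6 -> checks out
step 4: push -5: top = -5 -> confirmed correct
step 5: push -2: top = -2 -> no discrepancy
step 6: -5 - -2 = -3 -> first mismatch against the trace
First deviation found at step 6; the corrected entry is top = -3.

step 6, top = -3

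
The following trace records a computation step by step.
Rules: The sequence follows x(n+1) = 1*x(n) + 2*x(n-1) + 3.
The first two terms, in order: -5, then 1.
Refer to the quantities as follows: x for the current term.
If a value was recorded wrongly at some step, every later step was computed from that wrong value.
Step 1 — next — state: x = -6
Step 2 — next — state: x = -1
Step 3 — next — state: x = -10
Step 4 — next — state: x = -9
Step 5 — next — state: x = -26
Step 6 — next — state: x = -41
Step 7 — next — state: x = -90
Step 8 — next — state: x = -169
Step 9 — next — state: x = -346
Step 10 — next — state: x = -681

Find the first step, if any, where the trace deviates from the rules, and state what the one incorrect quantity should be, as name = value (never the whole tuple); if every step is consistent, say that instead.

no error

Recomputing the run from the initial state:
step 1: x = -6
step 2: x = -1
step 3: x = -10
step 4: x = -9
step 5: x = -26
step 6: x = -41
step 7: x = -90
step 8: x = -169
step 9: x = -346
step 10: x = -681
This matches the trace at every step.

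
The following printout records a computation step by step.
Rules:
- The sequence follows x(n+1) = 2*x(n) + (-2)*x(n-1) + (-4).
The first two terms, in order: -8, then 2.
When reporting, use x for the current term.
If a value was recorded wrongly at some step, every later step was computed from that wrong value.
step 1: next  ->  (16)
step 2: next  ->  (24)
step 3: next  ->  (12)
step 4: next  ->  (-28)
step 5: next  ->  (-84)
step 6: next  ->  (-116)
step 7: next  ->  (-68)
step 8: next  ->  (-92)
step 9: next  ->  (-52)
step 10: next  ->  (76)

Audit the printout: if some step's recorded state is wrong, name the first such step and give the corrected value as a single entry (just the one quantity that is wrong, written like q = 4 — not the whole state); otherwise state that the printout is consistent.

step 8, x = 92

Step 1: x = 2*(2) + (-2)*(-8) + (-4) = 16 — consistent with the printout.
Step 2: x = 2*(16) + (-2)*(2) + (-4) = 24 — in agreement.
Step 3: x = 2*(24) + (-2)*(16) + (-4) = 12 — verified.
Step 4: x = 2*(12) + (-2)*(24) + (-4) = -28 — consistent with the printout.
Step 5: x = 2*(-28) + (-2)*(12) + (-4) = -84 — verified.
Step 6: x = 2*(-84) + (-2)*(-28) + (-4) = -116 — confirmed correct.
Step 7: x = 2*(-116) + (-2)*(-84) + (-4) = -68 — checks out.
Step 8: x = 2*(-68) + (-2)*(-116) + (-4) = 92 — the recorded entry deviates here.
The audit stops at step 8: the recorded entry is wrong and should be x = 92.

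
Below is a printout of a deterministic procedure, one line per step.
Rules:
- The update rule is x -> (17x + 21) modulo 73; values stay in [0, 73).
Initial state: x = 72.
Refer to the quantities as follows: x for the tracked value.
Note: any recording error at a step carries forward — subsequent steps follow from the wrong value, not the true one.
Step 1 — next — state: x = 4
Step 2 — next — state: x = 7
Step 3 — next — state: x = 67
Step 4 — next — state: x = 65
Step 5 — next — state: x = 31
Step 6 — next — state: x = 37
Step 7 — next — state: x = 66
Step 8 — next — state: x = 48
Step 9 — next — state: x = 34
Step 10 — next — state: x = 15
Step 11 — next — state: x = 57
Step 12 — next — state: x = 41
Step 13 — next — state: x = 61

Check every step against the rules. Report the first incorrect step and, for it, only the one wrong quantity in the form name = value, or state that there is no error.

step 1: x = (17*72 + 21) mod 73 = 4 -> in agreement
step 2: x = (17*4 + 21) mod 73 = 16 -> not what was recorded
Step 2 is the first one off; corrected, x = 16.

step 2, x = 16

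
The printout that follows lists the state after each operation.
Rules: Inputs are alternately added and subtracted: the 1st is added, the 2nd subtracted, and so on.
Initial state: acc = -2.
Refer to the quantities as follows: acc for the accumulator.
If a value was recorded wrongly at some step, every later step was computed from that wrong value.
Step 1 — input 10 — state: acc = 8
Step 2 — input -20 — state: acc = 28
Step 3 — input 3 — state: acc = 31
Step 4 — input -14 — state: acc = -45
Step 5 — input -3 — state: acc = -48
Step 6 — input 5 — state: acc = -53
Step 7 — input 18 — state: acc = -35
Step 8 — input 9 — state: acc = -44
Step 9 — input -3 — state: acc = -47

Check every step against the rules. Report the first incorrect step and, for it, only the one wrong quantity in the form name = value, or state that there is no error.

step 4, acc = 45

1. acc = -2 + 10 = 8 (agrees with the printout)
2. acc = 8 - -20 = 28 (exactly as logged)
3. acc = 28 + 3 = 31 (in agreement)
4. acc = 31 - -14 = 45 (the printout disagrees here)
The earliest wrong entry is at step 4: it should read acc = 45.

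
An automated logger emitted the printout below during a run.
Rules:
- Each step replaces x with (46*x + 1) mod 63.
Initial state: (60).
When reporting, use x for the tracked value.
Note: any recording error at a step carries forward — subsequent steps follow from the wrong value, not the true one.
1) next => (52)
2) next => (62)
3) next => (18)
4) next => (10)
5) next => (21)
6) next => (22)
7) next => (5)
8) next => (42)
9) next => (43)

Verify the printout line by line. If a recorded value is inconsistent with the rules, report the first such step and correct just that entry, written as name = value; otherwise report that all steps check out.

step 5, x = 20

1. x = (46*60 + 1) mod 63 = 52 (confirmed correct)
2. x = (46*52 + 1) mod 63 = 62 (no discrepancy)
3. x = (46*62 + 1) mod 63 = 18 (exactly as logged)
4. x = (46*18 + 1) mod 63 = 10 (same as recorded)
5. x = (46*10 + 1) mod 63 = 20 (not what was recorded)
Step 5 is the first one off; corrected, x = 20.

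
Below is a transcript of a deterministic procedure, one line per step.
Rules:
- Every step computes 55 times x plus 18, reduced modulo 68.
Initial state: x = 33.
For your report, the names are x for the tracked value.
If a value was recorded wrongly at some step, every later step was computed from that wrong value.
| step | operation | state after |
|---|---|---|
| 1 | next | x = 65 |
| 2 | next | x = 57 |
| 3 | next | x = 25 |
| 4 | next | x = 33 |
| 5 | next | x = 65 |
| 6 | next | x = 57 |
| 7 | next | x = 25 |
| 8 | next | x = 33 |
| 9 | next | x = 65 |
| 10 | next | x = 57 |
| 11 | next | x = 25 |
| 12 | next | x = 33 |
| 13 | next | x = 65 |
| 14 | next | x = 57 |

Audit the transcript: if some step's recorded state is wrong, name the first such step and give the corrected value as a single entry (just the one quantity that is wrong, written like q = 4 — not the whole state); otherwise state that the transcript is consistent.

step 1: x = (55*33 + 18) mod 68 = 65 -> agrees with the transcript
step 2: x = (55*65 + 18) mod 68 = 57 -> exactly as logged
step 3: x = (55*57 + 18) mod 68 = 25 -> confirmed correct
step 4: x = (55*25 + 18) mod 68 = 33 -> verified
step 5: x = (55*33 + 18) mod 68 = 65 -> no discrepancy
step 6: x = (55*65 + 18) mod 68 = 57 -> matches
step 7: x = (55*57 + 18) mod 68 = 25 -> no discrepancy
step 8: x = (55*25 + 18) mod 68 = 33 -> agrees with the transcript
step 9: x = (55*33 + 18) mod 68 = 65 -> consistent with the transcript
step 10: x = (55*65 + 18) mod 68 = 57 -> consistent with the transcript
step 11: x = (55*57 + 18) mod 68 = 25 -> matches
step 12: x = (55*25 + 18) mod 68 = 33 -> in agreement
step 13: x = (55*33 + 18) mod 68 = 65 -> agrees with the transcript
step 14: x = (55*65 + 18) mod 68 = 57 -> matches
The recomputation confirms every line.

no error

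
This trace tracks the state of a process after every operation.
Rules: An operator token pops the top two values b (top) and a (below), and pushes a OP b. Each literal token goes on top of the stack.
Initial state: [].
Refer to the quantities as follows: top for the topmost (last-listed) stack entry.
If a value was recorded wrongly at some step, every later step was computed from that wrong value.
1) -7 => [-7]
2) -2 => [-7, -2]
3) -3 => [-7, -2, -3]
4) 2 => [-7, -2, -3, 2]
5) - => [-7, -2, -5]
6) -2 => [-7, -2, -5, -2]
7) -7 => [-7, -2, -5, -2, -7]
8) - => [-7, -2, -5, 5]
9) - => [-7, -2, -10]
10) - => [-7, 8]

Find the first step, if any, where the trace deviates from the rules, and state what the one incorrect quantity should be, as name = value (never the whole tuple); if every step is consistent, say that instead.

1. push -7: top = -7 (matches)
2. push -2: top = -2 (exactly as logged)
3. push -3: top = -3 (confirmed correct)
4. push 2: top = 2 (exactly as logged)
5. -3 - 2 = -5 (checks out)
6. push -2: top = -2 (in agreement)
7. push -7: top = -7 (same as recorded)
8. -2 - -7 = 5 (same as recorded)
9. -5 - 5 = -10 (consistent with the trace)
10. -2 - -10 = 8 (no discrepancy)
All entries verified; no error found.

no error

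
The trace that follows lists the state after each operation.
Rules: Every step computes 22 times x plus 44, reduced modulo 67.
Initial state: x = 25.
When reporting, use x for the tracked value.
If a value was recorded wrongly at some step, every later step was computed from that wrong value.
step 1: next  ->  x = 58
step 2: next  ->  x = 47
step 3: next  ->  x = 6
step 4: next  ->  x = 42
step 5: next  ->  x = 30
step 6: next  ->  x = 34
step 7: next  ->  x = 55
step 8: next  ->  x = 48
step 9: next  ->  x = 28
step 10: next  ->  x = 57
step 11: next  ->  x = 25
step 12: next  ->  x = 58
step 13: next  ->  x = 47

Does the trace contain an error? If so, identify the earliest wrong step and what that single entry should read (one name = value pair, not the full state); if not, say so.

Recomputing the run from the initial state:
step 1: x = 58
step 2: x = 47
step 3: x = 6
step 4: x = 42
step 5: x = 30
step 6: x = 34
step 7: x = 55
step 8: x = 48
step 9: x = 28
step 10: x = 57
step 11: x = 25
step 12: x = 58
step 13: x = 47
This matches the trace at every step.

no error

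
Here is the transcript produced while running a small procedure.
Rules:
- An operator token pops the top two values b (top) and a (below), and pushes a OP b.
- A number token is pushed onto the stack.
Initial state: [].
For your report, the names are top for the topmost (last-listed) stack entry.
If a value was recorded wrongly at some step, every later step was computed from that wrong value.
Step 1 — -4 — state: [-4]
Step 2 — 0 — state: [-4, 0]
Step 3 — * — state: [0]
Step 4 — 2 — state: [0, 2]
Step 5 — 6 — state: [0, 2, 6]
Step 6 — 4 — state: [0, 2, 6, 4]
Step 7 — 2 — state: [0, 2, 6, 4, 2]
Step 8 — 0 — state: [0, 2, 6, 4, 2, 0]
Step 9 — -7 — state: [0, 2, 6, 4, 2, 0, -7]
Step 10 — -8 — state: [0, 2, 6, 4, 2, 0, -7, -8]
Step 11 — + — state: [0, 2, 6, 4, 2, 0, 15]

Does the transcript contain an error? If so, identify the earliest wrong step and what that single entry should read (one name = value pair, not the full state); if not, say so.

Step 1: push -4: top = -4 — checks out.
Step 2: push 0: top = 0 — confirmed correct.
Step 3: -4 * 0 = 0 — verified.
Step 4: push 2: top = 2 — same as recorded.
Step 5: push 6: top = 6 — consistent with the transcript.
Step 6: push 4: top = 4 — confirmed correct.
Step 7: push 2: top = 2 — confirmed correct.
Step 8: push 0: top = 0 — in agreement.
Step 9: push -7: top = -7 — same as recorded.
Step 10: push -8: top = -8 — in agreement.
Step 11: -7 + -8 = -15 — this is not what the transcript shows.
The audit stops at step 11: the recorded entry is wrong and should be top = -15.

step 11, top = -15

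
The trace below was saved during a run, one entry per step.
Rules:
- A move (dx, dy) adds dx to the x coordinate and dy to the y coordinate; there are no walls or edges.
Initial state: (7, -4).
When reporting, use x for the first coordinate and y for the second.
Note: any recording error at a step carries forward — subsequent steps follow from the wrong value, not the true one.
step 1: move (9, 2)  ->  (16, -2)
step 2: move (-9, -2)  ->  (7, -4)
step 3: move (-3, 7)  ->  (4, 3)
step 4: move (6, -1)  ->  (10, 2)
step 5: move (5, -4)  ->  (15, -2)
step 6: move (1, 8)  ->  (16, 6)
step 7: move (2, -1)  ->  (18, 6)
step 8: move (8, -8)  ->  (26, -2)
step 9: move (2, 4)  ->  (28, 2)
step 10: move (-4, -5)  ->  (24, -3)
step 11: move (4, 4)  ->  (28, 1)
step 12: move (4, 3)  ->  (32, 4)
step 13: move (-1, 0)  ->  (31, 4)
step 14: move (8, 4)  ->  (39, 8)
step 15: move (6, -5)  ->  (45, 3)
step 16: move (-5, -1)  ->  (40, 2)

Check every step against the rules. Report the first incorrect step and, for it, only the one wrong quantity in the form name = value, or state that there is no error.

step 7, y = 5

Step 1: x = 7 + (9) = 16, y = -4 + (2) = -2 — checks out.
Step 2: x = 16 + (-9) = 7, y = -2 + (-2) = -4 — consistent with the trace.
Step 3: x = 7 + (-3) = 4, y = -4 + (7) = 3 — checks out.
Step 4: x = 4 + (6) = 10, y = 3 + (-1) = 2 — exactly as logged.
Step 5: x = 10 + (5) = 15, y = 2 + (-4) = -2 — exactly as logged.
Step 6: x = 15 + (1) = 16, y = -2 + (8) = 6 — in agreement.
Step 7: x = 16 + (2) = 18, y = 6 + (-1) = 5 — the entry is off here.
So the first discrepancy is step 7, where the right value is y = 5.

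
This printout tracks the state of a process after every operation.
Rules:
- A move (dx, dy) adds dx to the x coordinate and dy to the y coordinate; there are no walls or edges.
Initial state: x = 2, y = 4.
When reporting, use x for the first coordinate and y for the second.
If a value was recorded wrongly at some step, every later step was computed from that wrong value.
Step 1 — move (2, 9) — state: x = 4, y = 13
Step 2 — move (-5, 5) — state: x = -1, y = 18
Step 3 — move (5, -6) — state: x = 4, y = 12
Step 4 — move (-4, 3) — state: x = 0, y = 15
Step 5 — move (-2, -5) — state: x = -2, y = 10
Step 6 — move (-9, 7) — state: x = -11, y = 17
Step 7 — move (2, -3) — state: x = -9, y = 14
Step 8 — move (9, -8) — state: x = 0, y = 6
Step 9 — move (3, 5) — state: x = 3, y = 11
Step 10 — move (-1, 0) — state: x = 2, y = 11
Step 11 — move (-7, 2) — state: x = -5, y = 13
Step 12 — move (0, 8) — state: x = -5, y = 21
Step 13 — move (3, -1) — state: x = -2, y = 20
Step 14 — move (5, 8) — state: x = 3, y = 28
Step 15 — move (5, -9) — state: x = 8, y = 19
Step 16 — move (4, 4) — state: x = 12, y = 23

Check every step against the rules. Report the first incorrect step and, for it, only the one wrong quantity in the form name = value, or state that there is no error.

no error

Recomputing the run from the initial state:
step 1: x = 4, y = 13
step 2: x = -1, y = 18
step 3: x = 4, y = 12
step 4: x = 0, y = 15
step 5: x = -2, y = 10
step 6: x = -11, y = 17
step 7: x = -9, y = 14
step 8: x = 0, y = 6
step 9: x = 3, y = 11
step 10: x = 2, y = 11
step 11: x = -5, y = 13
step 12: x = -5, y = 21
step 13: x = -2, y = 20
step 14: x = 3, y = 28
step 15: x = 8, y = 19
step 16: x = 12, y = 23
This matches the printout at every step.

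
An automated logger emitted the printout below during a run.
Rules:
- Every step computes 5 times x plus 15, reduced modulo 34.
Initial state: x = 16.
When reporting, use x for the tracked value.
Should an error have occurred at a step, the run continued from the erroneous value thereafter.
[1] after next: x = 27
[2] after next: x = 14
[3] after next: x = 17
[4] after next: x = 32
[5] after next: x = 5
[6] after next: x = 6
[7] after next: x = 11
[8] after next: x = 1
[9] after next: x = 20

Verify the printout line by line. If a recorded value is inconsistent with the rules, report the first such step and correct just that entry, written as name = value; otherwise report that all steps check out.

step 8, x = 2

Step 1: x = (5*16 + 15) mod 34 = 27 — consistent with the printout.
Step 2: x = (5*27 + 15) mod 34 = 14 — agrees with the printout.
Step 3: x = (5*14 + 15) mod 34 = 17 — same as recorded.
Step 4: x = (5*17 + 15) mod 34 = 32 — checks out.
Step 5: x = (5*32 + 15) mod 34 = 5 — agrees with the printout.
Step 6: x = (5*5 + 15) mod 34 = 6 — same as recorded.
Step 7: x = (5*6 + 15) mod 34 = 11 — checks out.
Step 8: x = (5*11 + 15) mod 34 = 2 — a discrepancy with the printout.
The audit stops at step 8: the recorded entry is wrong and should be x = 2.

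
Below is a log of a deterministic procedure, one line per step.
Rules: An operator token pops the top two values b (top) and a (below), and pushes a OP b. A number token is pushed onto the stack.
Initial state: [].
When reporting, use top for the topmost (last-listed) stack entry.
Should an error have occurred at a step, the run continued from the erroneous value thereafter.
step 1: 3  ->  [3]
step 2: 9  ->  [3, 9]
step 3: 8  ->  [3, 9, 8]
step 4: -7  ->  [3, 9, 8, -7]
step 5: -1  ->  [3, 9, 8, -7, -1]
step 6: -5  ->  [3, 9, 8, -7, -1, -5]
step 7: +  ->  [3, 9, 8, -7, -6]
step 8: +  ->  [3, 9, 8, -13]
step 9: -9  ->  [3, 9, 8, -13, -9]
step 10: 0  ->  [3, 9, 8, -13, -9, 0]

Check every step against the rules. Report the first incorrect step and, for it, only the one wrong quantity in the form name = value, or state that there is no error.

Recomputing the run from the initial state:
step 1: [3]
step 2: [3, 9]
step 3: [3, 9, 8]
step 4: [3, 9, 8, -7]
step 5: [3, 9, 8, -7, -1]
step 6: [3, 9, 8, -7, -1, -5]
step 7: [3, 9, 8, -7, -6]
step 8: [3, 9, 8, -13]
step 9: [3, 9, 8, -13, -9]
step 10: [3, 9, 8, -13, -9, 0]
This matches the log at every step.

no error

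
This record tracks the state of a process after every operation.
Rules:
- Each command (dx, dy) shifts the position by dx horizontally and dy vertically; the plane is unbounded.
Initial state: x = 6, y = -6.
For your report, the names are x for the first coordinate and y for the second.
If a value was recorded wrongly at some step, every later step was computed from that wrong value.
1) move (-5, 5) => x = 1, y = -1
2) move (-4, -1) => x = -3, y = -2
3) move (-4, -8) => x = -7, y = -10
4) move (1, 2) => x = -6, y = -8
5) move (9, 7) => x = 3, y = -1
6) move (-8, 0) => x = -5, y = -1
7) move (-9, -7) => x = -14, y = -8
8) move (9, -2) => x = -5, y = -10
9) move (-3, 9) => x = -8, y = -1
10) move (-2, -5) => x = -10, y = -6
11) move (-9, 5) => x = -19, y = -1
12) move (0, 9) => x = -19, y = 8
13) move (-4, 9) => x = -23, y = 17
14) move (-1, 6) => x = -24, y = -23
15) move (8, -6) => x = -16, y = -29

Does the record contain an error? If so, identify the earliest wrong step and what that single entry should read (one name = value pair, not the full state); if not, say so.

Recomputing the run from the initial state:
step 1: x = 1, y = -1
step 2: x = -3, y = -2
step 3: x = -7, y = -10
step 4: x = -6, y = -8
step 5: x = 3, y = -1
step 6: x = -5, y = -1
step 7: x = -14, y = -8
step 8: x = -5, y = -10
step 9: x = -8, y = -1
step 10: x = -10, y = -6
step 11: x = -19, y = -1
step 12: x = -19, y = 8
step 13: x = -23, y = 17
step 14: x = -24, y = 23
step 15: x = -16, y = 17
The first disagreement with the record is at step 14, where the value should be y = 23.

step 14, y = 23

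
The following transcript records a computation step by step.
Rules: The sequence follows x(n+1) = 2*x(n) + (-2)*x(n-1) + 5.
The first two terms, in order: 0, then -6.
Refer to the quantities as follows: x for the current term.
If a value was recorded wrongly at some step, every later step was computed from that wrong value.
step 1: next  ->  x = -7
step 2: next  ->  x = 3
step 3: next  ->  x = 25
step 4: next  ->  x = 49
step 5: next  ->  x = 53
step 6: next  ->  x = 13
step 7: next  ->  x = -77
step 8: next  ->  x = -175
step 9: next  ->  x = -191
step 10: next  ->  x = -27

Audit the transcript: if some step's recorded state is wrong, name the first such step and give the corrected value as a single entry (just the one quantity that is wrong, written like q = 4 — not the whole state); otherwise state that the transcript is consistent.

step 1: x = 2*(-6) + (-2)*(0) + (5) = -7 -> verified
step 2: x = 2*(-7) + (-2)*(-6) + (5) = 3 -> same as recorded
step 3: x = 2*(3) + (-2)*(-7) + (5) = 25 -> no discrepancy
step 4: x = 2*(25) + (-2)*(3) + (5) = 49 -> confirmed correct
step 5: x = 2*(49) + (-2)*(25) + (5) = 53 -> agrees with the transcript
step 6: x = 2*(53) + (-2)*(49) + (5) = 13 -> exactly as logged
step 7: x = 2*(13) + (-2)*(53) + (5) = -75 -> the recorded entry deviates here
Conclusion: step 7 carries the first error; the entry should be x = -75.

step 7, x = -75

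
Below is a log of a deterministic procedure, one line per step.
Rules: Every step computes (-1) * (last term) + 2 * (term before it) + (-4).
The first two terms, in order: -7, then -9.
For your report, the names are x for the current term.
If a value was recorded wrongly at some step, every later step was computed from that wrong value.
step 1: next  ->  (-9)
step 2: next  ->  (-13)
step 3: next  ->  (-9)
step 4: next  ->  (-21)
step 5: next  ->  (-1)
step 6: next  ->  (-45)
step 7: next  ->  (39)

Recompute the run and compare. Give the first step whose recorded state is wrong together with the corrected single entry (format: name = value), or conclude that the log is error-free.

no error

step 1: x = -1*(-9) + (2)*(-7) + (-4) = -9 -> in agreement
step 2: x = -1*(-9) + (2)*(-9) + (-4) = -13 -> confirmed correct
step 3: x = -1*(-13) + (2)*(-9) + (-4) = -9 -> matches
step 4: x = -1*(-9) + (2)*(-13) + (-4) = -21 -> consistent with the log
step 5: x = -1*(-21) + (2)*(-9) + (-4) = -1 -> confirmed correct
step 6: x = -1*(-1) + (2)*(-21) + (-4) = -45 -> same as recorded
step 7: x = -1*(-45) + (2)*(-1) + (-4) = 39 -> verified
No step deviates from the rules.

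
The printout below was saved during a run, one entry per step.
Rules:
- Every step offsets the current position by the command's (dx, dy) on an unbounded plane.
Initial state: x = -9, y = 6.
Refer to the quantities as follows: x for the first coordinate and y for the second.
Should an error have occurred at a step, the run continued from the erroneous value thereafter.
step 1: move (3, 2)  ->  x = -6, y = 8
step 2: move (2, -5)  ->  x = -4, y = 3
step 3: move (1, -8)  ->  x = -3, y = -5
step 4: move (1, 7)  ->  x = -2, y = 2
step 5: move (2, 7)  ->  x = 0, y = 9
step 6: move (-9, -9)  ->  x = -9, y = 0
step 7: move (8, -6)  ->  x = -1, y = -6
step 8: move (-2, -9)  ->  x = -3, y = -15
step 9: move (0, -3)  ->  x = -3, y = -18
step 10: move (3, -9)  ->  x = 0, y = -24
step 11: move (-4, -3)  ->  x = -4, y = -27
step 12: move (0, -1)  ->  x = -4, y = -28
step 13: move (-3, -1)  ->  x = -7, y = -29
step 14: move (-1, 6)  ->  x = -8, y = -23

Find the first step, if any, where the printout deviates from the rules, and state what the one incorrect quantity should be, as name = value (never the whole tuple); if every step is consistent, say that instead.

1. x = -9 + (3) = -6, y = 6 + (2) = 8 (agrees with the printout)
2. x = -6 + (2) = -4, y = 8 + (-5) = 3 (confirmed correct)
3. x = -4 + (1) = -3, y = 3 + (-8) = -5 (exactly as logged)
4. x = -3 + (1) = -2, y = -5 + (7) = 2 (agrees with the printout)
5. x = -2 + (2) = 0, y = 2 + (7) = 9 (consistent with the printout)
6. x = 0 + (-9) = -9, y = 9 + (-9) = 0 (verified)
7. x = -9 + (8) = -1, y = 0 + (-6) = -6 (in agreement)
8. x = -1 + (-2) = -3, y = -6 + (-9) = -15 (agrees with the printout)
9. x = -3 + (0) = -3, y = -15 + (-3) = -18 (checks out)
10. x = -3 + (3) = 0, y = -18 + (-9) = -27 (the printout has a different value)
So the first discrepancy is step 10, where the right value is y = -27.

step 10, y = -27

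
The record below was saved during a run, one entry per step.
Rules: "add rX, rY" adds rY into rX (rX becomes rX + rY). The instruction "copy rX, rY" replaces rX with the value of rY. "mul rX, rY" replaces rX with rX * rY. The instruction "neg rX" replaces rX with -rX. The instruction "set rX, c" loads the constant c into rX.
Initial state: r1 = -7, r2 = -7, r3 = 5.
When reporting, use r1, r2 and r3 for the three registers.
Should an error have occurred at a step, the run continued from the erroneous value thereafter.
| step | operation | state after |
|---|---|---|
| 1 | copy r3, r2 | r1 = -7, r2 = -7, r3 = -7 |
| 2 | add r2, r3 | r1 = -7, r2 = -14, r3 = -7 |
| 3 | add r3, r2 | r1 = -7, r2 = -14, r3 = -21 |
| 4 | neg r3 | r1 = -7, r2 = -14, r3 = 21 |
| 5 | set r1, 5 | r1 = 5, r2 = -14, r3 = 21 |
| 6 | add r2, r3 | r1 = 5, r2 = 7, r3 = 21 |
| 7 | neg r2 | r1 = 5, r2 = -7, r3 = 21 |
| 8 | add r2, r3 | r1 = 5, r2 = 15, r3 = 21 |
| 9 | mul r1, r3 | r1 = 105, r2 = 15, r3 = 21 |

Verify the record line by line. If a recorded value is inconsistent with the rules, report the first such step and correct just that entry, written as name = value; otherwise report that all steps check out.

Recomputing the run from the initial state:
step 1: r1 = -7, r2 = -7, r3 = -7
step 2: r1 = -7, r2 = -14, r3 = -7
step 3: r1 = -7, r2 = -14, r3 = -21
step 4: r1 = -7, r2 = -14, r3 = 21
step 5: r1 = 5, r2 = -14, r3 = 21
step 6: r1 = 5, r2 = 7, r3 = 21
step 7: r1 = 5, r2 = -7, r3 = 21
step 8: r1 = 5, r2 = 14, r3 = 21
step 9: r1 = 105, r2 = 14, r3 = 21
The first disagreement with the record is at step 8, where the value should be r2 = 14.

step 8, r2 = 14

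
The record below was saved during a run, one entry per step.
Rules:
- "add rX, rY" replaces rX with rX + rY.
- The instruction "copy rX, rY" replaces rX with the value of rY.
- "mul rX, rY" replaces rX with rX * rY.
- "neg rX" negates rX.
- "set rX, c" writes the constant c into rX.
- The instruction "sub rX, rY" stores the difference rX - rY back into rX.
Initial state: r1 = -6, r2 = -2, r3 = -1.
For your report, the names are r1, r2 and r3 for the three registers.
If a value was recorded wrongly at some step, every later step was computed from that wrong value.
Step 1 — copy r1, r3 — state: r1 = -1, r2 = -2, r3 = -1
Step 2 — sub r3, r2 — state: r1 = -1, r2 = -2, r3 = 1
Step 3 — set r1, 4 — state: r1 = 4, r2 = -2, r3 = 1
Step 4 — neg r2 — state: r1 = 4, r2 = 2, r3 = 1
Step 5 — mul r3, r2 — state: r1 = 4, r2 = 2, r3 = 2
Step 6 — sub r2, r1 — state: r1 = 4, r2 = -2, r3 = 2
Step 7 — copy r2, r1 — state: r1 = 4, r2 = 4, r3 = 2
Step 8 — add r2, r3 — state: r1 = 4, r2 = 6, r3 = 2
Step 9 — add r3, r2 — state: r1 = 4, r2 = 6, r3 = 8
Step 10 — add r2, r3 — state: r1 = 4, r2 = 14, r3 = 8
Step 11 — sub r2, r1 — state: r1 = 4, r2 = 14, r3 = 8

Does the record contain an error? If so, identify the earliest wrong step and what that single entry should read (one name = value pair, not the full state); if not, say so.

Recomputing the run from the initial state:
step 1: r1 = -1, r2 = -2, r3 = -1
step 2: r1 = -1, r2 = -2, r3 = 1
step 3: r1 = 4, r2 = -2, r3 = 1
step 4: r1 = 4, r2 = 2, r3 = 1
step 5: r1 = 4, r2 = 2, r3 = 2
step 6: r1 = 4, r2 = -2, r3 = 2
step 7: r1 = 4, r2 = 4, r3 = 2
step 8: r1 = 4, r2 = 6, r3 = 2
step 9: r1 = 4, r2 = 6, r3 = 8
step 10: r1 = 4, r2 = 14, r3 = 8
step 11: r1 = 4, r2 = 10, r3 = 8
The first disagreement with the record is at step 11, where the value should be r2 = 10.

step 11, r2 = 10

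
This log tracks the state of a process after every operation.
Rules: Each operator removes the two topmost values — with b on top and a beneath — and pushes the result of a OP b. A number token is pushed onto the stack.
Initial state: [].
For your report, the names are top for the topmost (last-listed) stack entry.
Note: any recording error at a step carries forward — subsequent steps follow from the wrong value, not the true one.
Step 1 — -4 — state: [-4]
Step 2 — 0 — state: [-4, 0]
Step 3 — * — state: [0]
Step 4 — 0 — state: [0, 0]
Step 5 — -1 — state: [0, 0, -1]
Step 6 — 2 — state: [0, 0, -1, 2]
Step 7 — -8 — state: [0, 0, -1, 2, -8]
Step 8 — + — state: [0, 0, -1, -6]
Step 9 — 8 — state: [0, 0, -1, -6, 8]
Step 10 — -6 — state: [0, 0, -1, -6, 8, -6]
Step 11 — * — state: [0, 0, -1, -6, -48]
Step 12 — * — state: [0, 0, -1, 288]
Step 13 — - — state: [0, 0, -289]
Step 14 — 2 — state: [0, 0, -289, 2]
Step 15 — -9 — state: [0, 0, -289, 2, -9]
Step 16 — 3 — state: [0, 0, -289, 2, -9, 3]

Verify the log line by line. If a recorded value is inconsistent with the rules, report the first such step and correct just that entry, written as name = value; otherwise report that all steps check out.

no error

Recomputing the run from the initial state:
step 1: [-4]
step 2: [-4, 0]
step 3: [0]
step 4: [0, 0]
step 5: [0, 0, -1]
step 6: [0, 0, -1, 2]
step 7: [0, 0, -1, 2, -8]
step 8: [0, 0, -1, -6]
step 9: [0, 0, -1, -6, 8]
step 10: [0, 0, -1, -6, 8, -6]
step 11: [0, 0, -1, -6, -48]
step 12: [0, 0, -1, 288]
step 13: [0, 0, -289]
step 14: [0, 0, -289, 2]
step 15: [0, 0, -289, 2, -9]
step 16: [0, 0, -289, 2, -9, 3]
This matches the log at every step.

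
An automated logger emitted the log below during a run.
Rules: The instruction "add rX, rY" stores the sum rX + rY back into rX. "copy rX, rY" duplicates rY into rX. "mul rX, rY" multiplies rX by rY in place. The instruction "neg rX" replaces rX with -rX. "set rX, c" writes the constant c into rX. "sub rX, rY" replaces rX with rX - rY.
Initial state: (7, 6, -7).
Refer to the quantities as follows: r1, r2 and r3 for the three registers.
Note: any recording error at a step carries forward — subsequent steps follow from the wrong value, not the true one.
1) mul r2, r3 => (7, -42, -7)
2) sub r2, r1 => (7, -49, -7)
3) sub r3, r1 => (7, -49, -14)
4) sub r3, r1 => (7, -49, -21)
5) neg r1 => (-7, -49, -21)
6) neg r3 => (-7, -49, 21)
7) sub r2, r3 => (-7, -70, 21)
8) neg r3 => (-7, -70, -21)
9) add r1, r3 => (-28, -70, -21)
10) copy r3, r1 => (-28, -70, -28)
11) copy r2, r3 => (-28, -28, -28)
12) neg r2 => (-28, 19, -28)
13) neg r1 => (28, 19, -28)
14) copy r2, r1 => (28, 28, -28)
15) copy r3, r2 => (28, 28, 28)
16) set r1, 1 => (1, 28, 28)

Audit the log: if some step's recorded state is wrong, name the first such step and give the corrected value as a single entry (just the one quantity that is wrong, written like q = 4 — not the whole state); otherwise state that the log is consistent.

step 1: r2 = 6 * -7 = -42 -> confirmed correct
step 2: r2 = -42 - 7 = -49 -> verified
step 3: r3 = -7 - 7 = -14 -> checks out
step 4: r3 = -14 - 7 = -21 -> verified
step 5: r1 = -(7) = -7 -> exactly as logged
step 6: r3 = -(-21) = 21 -> exactly as logged
step 7: r2 = -49 - 21 = -70 -> confirmed correct
step 8: r3 = -(21) = -21 -> confirmed correct
step 9: r1 = -7 + -21 = -28 -> verified
step 10: r3 = -28 -> same as recorded
step 11: r2 = -28 -> checks out
step 12: r2 = -(-28) = 28 -> a discrepancy with the log
Conclusion: step 12 carries the first error; the entry should be r2 = 28.

step 12, r2 = 28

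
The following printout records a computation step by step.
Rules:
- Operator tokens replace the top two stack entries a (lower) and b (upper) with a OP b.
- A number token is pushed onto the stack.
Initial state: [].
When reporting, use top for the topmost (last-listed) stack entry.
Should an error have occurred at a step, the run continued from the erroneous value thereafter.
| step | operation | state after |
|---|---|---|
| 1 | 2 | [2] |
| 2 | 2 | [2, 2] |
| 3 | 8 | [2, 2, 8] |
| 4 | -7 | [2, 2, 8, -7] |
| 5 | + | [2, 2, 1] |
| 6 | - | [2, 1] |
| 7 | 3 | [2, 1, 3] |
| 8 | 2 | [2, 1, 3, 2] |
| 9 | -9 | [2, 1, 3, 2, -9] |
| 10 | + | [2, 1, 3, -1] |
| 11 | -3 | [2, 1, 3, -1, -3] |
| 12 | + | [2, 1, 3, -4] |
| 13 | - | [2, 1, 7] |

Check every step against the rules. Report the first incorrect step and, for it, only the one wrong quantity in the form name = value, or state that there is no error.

Recomputing the run from the initial state:
step 1: [2]
step 2: [2, 2]
step 3: [2, 2, 8]
step 4: [2, 2, 8, -7]
step 5: [2, 2, 1]
step 6: [2, 1]
step 7: [2, 1, 3]
step 8: [2, 1, 3, 2]
step 9: [2, 1, 3, 2, -9]
step 10: [2, 1, 3, -7]
step 11: [2, 1, 3, -7, -3]
step 12: [2, 1, 3, -10]
step 13: [2, 1, 13]
The first disagreement with the printout is at step 10, where the value should be top = -7.

step 10, top = -7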